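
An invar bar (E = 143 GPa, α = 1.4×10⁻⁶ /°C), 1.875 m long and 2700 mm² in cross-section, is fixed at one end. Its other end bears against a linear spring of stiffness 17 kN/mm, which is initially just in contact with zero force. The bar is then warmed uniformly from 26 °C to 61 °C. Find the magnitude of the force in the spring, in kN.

The unrestrained thermal change is αΔT L = 1.4×10⁻⁶ × 35 × 1875 = 0.09187 mm.
Let P be the compressive force at the spring. The bar shortens elastically by PL/(AE) and the spring compresses by P/k; together these equal δ_free.
P [ L/(AE) + 1/k ] = δ_free → P [ 1875/(2700×143×10³) + 1/(17×10³) ] = 0.09187.
P = 0.09187 / 6.368×10⁻⁵ = 1443 N.

P ≈ 1.44 kN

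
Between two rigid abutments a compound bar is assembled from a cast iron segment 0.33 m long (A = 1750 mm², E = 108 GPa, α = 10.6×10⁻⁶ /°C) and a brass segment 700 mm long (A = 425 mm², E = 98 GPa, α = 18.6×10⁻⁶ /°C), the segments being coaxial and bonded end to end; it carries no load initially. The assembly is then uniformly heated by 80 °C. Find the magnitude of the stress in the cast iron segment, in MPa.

σ ≈ 40.7 MPa (compressive)

With the walls removed the bar would change length by δ_free = Σ αᵢΔT Lᵢ = 10.6×10⁻⁶×80×330 + 18.6×10⁻⁶×80×700 = 1.321 mm.
The walls prevent any net length change, so an axial force P (same in every segment) develops. Compatibility: P · Σ Lᵢ/(AᵢEᵢ) = δ_free.
The series flexibility is Σ Lᵢ/(AᵢEᵢ) = 330/(1750×108×10³) + 700/(425×98×10³) = 1.855×10⁻⁵ mm/N.
Hence P = δ_free / Σ(L/AE) = 1.321/1.855×10⁻⁵ = 71.23 kN (compressive).
σ_{cast iron} = P / A = 71230 / 1750 = 40.7 MPa.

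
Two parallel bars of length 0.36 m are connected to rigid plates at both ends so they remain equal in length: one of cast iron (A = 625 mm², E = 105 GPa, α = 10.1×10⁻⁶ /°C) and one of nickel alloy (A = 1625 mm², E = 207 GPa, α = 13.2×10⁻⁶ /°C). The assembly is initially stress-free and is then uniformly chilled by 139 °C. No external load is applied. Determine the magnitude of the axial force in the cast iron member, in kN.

Equilibrium of a rigid end plate with no external load gives equal and opposite internal forces ±P in the two members. Since α_{nickel alloy} > α_{cast iron}, cooling drives the nickel alloy into tension and the cast iron into compression.
Compatibility of the two members (thermal + elastic change equal): (α₁ − α₂)ΔT = P·[1/(A₁E₁) + 1/(A₂E₂)].
|α₁ − α₂|·ΔT = 3.1×10⁻⁶ × 139 = 0.0004309.
1/(A₁E₁) + 1/(A₂E₂) = 1/(625×105×10³) + 1/(1625×207×10³) = 1.821×10⁻⁸ N⁻¹.
So P = 0.0004309 / 1.821×10⁻⁸ = 23.66 kN.

P ≈ 23.7 kN (compressive in the cast iron)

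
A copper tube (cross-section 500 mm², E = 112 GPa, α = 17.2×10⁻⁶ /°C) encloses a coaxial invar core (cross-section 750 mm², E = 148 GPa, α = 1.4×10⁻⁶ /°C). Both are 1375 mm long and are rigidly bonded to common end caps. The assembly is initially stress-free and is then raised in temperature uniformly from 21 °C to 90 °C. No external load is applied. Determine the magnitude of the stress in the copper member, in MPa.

σ ≈ 81.2 MPa (compressive)

Equilibrium of a rigid end plate with no external load gives equal and opposite internal forces ±P in the two members. Since α_{copper} > α_{invar}, heating drives the copper into compression and the invar into tension.
Compatibility of the two members (thermal + elastic change equal): (α₁ − α₂)ΔT = P·[1/(A₁E₁) + 1/(A₂E₂)].
|α₁ − α₂|·ΔT = 15.8×10⁻⁶ × 69 = 0.00109.
1/(A₁E₁) + 1/(A₂E₂) = 1/(500×112×10³) + 1/(750×148×10³) = 2.687×10⁻⁸ N⁻¹.
P = 0.00109 / 2.687×10⁻⁸ = 40580 N = 40.58 kN.
σ_{copper} = P/A₁ = 40580/500 = 81.16 MPa, compressive.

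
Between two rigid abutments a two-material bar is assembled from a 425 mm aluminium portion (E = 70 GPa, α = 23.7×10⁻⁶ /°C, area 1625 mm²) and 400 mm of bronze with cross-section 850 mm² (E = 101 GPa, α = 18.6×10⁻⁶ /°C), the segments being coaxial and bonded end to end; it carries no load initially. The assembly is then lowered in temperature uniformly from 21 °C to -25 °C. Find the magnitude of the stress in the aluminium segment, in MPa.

σ ≈ 59 MPa (tensile)

Free thermal contraction of the whole bar: Σ αᵢΔT Lᵢ = 23.7×10⁻⁶×46×425 + 18.6×10⁻⁶×46×400 = 0.8056 mm.
The walls prevent any net length change, so an axial force P (same in every segment) develops. Compatibility: P · Σ Lᵢ/(AᵢEᵢ) = δ_free.
Σ Lᵢ/(AᵢEᵢ) = 425/(1625×70×10³) + 400/(850×101×10³) = 8.396×10⁻⁶ mm/N.
So P = 0.8056 / 8.396×10⁻⁶ = 95.95 kN, tensile.
σ_{aluminium} = P / A = 95950 / 1625 = 59.05 MPa.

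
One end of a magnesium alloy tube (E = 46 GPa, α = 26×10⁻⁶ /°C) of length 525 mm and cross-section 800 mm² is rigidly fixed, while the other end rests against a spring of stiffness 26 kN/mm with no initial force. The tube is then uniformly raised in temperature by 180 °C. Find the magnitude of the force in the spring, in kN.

Free thermal expansion: δ_free = αΔT L = 26×10⁻⁶ × 180 × 525 = 2.457 mm.
With a force P in the spring, the elastic change of the tube is PL/(AE) and that of the spring is P/k; compatibility requires their sum to equal δ_free.
P [ L/(AE) + 1/k ] = δ_free → P [ 525/(800×46×10³) + 1/(26×10³) ] = 2.457.
P = 2.457 / 5.273×10⁻⁵ = 46600 N.

P ≈ 46.6 kN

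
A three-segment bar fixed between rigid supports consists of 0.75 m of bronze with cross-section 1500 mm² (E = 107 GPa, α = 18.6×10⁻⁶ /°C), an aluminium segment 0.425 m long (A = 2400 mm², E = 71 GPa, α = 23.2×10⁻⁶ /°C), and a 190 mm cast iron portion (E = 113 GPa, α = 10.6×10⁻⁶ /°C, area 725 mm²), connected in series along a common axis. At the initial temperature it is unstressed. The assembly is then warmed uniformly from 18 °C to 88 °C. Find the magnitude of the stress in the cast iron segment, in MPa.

With the walls removed the bar would change length by δ_free = Σ αᵢΔT Lᵢ = 18.6×10⁻⁶×70×750 + 23.2×10⁻⁶×70×425 + 10.6×10⁻⁶×70×190 = 1.808 mm.
The rigid supports impose zero overall length change; the single axial force P common to all segments must satisfy P Σ Lᵢ/(AᵢEᵢ) = δ_free.
Σ Lᵢ/(AᵢEᵢ) = 750/(1500×107×10³) + 425/(2400×71×10³) + 190/(725×113×10³) = 9.486×10⁻⁶ mm/N.
P = 1.808 / 9.486×10⁻⁶ = 190600 N = 190.6 kN, compressive.
σ_{cast iron} = P / A = 190600 / 725 = 262.8 MPa.

σ ≈ 263 MPa (compressive)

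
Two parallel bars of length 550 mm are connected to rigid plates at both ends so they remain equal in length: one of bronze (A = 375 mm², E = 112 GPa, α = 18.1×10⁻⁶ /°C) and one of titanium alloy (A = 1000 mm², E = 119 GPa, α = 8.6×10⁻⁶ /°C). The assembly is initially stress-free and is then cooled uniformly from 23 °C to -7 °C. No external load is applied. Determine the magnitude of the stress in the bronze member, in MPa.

σ ≈ 23.6 MPa (tensile)

The bronze has the larger α, so on cooling it would change length more than the titanium alloy if both were free. The rigid plates force a common final length, so the bronze is put into tension and the titanium alloy into compression, with equal and opposite forces P (no external load).
Equating the net (thermal + elastic) strains gives |α₁ − α₂|·ΔT = P·[1/(A₁E₁) + 1/(A₂E₂)].
|α₁ − α₂|·ΔT = 9.5×10⁻⁶ × 30 = 0.000285.
1/(A₁E₁) + 1/(A₂E₂) = 1/(375×112×10³) + 1/(1000×119×10³) = 3.221×10⁻⁸ N⁻¹.
P = 0.000285 / 3.221×10⁻⁸ = 8847 N = 8.847 kN.
σ_{bronze} = P/A₁ = 8847/375 = 23.59 MPa, tensile.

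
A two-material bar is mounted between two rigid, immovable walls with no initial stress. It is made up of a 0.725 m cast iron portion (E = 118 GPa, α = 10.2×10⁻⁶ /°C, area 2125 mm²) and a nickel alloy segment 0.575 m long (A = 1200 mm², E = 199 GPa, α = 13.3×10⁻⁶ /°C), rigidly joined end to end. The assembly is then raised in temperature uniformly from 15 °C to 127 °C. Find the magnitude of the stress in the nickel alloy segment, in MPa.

If the supports were absent, the total length change would be Σ αᵢΔT Lᵢ = 10.2×10⁻⁶×112×725 + 13.3×10⁻⁶×112×575 = 1.685 mm.
The rigid supports impose zero overall length change; the single axial force P common to all segments must satisfy P Σ Lᵢ/(AᵢEᵢ) = δ_free.
The series flexibility is Σ Lᵢ/(AᵢEᵢ) = 725/(2125×118×10³) + 575/(1200×199×10³) = 5.299×10⁻⁶ mm/N.
P = 1.685 / 5.299×10⁻⁶ = 317900 N = 317.9 kN, compressive.
σ_{nickel alloy} = P / A = 317900 / 1200 = 264.9 MPa.

σ ≈ 265 MPa (compressive)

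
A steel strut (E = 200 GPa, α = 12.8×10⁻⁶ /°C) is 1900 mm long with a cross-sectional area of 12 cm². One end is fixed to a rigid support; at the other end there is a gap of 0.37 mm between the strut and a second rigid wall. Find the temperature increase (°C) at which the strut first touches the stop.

ΔT ≈ 15.2 °C

Contact occurs when the free expansion equals the gap: αΔT L = 0.37 mm.
So ΔT = g/(αL) = 0.37/(12.8×10⁻⁶ × 1900) = 15.21 °C.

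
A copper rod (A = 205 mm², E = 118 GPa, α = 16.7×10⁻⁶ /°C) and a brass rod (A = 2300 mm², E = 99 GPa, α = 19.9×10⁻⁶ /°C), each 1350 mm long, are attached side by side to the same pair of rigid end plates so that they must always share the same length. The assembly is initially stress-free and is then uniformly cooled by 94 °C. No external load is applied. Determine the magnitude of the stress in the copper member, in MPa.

The brass has the larger α, so on cooling it would change length more than the copper if both were free. The rigid plates force a common final length, so the brass is put into tension and the copper into compression, with equal and opposite forces P (no external load).
Compatibility of the two members (thermal + elastic change equal): (α₁ − α₂)ΔT = P·[1/(A₁E₁) + 1/(A₂E₂)].
|α₁ − α₂|·ΔT = 3.2×10⁻⁶ × 94 = 0.0003008.
1/(A₁E₁) + 1/(A₂E₂) = 1/(205×118×10³) + 1/(2300×99×10³) = 4.573×10⁻⁸ N⁻¹.
P = 0.0003008 / 4.573×10⁻⁸ = 6578 N = 6.578 kN.
σ_{copper} = P/A₁ = 6578/205 = 32.09 MPa, compressive.

σ ≈ 32.1 MPa (compressive)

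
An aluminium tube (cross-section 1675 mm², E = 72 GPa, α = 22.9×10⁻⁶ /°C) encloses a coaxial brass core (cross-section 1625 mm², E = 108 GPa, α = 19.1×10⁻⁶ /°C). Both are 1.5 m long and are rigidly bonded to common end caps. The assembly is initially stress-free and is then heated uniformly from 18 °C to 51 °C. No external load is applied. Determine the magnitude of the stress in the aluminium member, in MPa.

Equilibrium of a rigid end plate with no external load gives equal and opposite internal forces ±P in the two members. Since α_{aluminium} > α_{brass}, heating drives the aluminium into compression and the brass into tension.
Equating the net (thermal + elastic) strains gives |α₁ − α₂|·ΔT = P·[1/(A₁E₁) + 1/(A₂E₂)].
|α₁ − α₂|·ΔT = 3.8×10⁻⁶ × 33 = 0.0001254.
1/(A₁E₁) + 1/(A₂E₂) = 1/(1675×72×10³) + 1/(1625×108×10³) = 1.399×10⁻⁸ N⁻¹.
P = 0.0001254 / 1.399×10⁻⁸ = 8964 N = 8.964 kN.
σ_{aluminium} = P/A₁ = 8964/1675 = 5.351 MPa, compressive.

σ ≈ 5.35 MPa (compressive)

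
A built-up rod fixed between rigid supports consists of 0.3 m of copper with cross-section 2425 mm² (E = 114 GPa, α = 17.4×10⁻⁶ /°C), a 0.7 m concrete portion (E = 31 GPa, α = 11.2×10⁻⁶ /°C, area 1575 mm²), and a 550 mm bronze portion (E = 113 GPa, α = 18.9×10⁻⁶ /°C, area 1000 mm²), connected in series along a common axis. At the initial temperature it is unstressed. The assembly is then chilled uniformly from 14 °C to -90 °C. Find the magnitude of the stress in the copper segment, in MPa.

σ ≈ 49.6 MPa (tensile)

Free thermal contraction of the whole bar: Σ αᵢΔT Lᵢ = 17.4×10⁻⁶×104×300 + 11.2×10⁻⁶×104×700 + 18.9×10⁻⁶×104×550 = 2.439 mm.
The rigid supports impose zero overall length change; the single axial force P common to all segments must satisfy P Σ Lᵢ/(AᵢEᵢ) = δ_free.
Σ Lᵢ/(AᵢEᵢ) = 300/(2425×114×10³) + 700/(1575×31×10³) + 550/(1000×113×10³) = 2.029×10⁻⁵ mm/N.
Hence P = δ_free / Σ(L/AE) = 2.439/2.029×10⁻⁵ = 120.2 kN (tensile).
σ_{copper} = P / A = 120200 / 2425 = 49.58 MPa.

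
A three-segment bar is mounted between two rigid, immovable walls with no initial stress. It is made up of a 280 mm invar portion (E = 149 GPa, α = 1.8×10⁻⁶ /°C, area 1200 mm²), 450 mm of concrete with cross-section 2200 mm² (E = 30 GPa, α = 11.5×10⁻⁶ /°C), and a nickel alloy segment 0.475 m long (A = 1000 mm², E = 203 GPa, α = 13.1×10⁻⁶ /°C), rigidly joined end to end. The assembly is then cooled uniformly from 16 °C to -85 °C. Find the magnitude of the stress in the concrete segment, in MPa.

With the walls removed the bar would change length by δ_free = Σ αᵢΔT Lᵢ = 1.8×10⁻⁶×101×280 + 11.5×10⁻⁶×101×450 + 13.1×10⁻⁶×101×475 = 1.202 mm.
The rigid supports impose zero overall length change; the single axial force P common to all segments must satisfy P Σ Lᵢ/(AᵢEᵢ) = δ_free.
The series flexibility is Σ Lᵢ/(AᵢEᵢ) = 280/(1200×149×10³) + 450/(2200×30×10³) + 475/(1000×203×10³) = 1.072×10⁻⁵ mm/N.
P = 1.202 / 1.072×10⁻⁵ = 112100 N = 112.1 kN, tensile.
σ_{concrete} = P / A = 112100 / 2200 = 50.95 MPa.

σ ≈ 50.9 MPa (tensile)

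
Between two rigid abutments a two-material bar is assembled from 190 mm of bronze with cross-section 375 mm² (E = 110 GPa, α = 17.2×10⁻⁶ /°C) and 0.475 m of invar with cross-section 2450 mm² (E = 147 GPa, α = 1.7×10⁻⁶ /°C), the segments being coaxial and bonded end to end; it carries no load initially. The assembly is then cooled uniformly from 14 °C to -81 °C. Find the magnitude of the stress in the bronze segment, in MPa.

Free thermal contraction of the whole bar: Σ αᵢΔT Lᵢ = 17.2×10⁻⁶×95×190 + 1.7×10⁻⁶×95×475 = 0.3872 mm.
Since the ends are fixed, an axial force P builds up, equal in every segment, with P · Σ Lᵢ/(AᵢEᵢ) = δ_free.
Σ Lᵢ/(AᵢEᵢ) = 190/(375×110×10³) + 475/(2450×147×10³) = 5.925×10⁻⁶ mm/N.
P = 0.3872 / 5.925×10⁻⁶ = 65350 N = 65.35 kN, tensile.
σ_{bronze} = P / A = 65350 / 375 = 174.3 MPa.

σ ≈ 174 MPa (tensile)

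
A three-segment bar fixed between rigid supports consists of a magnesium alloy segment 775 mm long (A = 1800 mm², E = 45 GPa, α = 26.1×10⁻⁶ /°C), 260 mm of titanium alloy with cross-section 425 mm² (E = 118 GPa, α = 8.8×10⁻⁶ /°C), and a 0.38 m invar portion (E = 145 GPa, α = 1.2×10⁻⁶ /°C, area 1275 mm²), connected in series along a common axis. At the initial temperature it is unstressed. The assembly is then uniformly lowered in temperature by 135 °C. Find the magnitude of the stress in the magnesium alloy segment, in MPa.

If the supports were absent, the total length change would be Σ αᵢΔT Lᵢ = 26.1×10⁻⁶×135×775 + 8.8×10⁻⁶×135×260 + 1.2×10⁻⁶×135×380 = 3.101 mm.
Since the ends are fixed, an axial force P builds up, equal in every segment, with P · Σ Lᵢ/(AᵢEᵢ) = δ_free.
Σ Lᵢ/(AᵢEᵢ) = 775/(1800×45×10³) + 260/(425×118×10³) + 380/(1275×145×10³) = 1.681×10⁻⁵ mm/N.
P = 3.101 / 1.681×10⁻⁵ = 184500 N = 184.5 kN, tensile.
σ_{magnesium alloy} = P / A = 184500 / 1800 = 102.5 MPa.

σ ≈ 103 MPa (tensile)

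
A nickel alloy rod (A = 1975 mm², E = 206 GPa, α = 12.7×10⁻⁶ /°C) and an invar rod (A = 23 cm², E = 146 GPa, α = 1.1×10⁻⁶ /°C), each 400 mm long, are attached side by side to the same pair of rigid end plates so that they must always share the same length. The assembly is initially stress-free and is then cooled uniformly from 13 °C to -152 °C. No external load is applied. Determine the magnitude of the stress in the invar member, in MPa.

σ ≈ 153 MPa (compressive)

Equilibrium of a rigid end plate with no external load gives equal and opposite internal forces ±P in the two members. Since α_{nickel alloy} > α_{invar}, cooling drives the nickel alloy into tension and the invar into compression.
Setting the final lengths equal and cancelling L: (α₁ − α₂)ΔT = P/(A₁E₁) + P/(A₂E₂).
|α₁ − α₂|·ΔT = 11.6×10⁻⁶ × 165 = 0.001914.
1/(A₁E₁) + 1/(A₂E₂) = 1/(1975×206×10³) + 1/(2300×146×10³) = 5.436×10⁻⁹ N⁻¹.
So P = 0.001914 / 5.436×10⁻⁹ = 352.1 kN.
σ_{invar} = P/A₂ = 352100/2300 = 153.1 MPa, compressive.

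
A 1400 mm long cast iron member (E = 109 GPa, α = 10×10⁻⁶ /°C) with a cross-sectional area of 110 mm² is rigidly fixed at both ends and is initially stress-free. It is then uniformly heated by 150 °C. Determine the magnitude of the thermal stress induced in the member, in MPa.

σ ≈ 163 MPa (compressive)

With length fixed, the mechanical strain must cancel the thermal strain αΔT = 10×10⁻⁶ × 150 = 1500×10⁻⁶.
σ = EαΔT = 109×10³ × 10×10⁻⁶ × 150 = 163.5 MPa (compressive; the member is trying to expand).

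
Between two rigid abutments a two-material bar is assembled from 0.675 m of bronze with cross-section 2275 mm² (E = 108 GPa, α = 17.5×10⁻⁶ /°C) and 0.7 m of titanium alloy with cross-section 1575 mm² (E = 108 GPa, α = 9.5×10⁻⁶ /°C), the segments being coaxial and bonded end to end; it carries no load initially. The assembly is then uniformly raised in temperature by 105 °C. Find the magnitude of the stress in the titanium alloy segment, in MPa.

σ ≈ 179 MPa (compressive)

If the supports were absent, the total length change would be Σ αᵢΔT Lᵢ = 17.5×10⁻⁶×105×675 + 9.5×10⁻⁶×105×700 = 1.939 mm.
Since the ends are fixed, an axial force P builds up, equal in every segment, with P · Σ Lᵢ/(AᵢEᵢ) = δ_free.
The series flexibility is Σ Lᵢ/(AᵢEᵢ) = 675/(2275×108×10³) + 700/(1575×108×10³) = 6.862×10⁻⁶ mm/N.
P = 1.939 / 6.862×10⁻⁶ = 282500 N = 282.5 kN, compressive.
σ_{titanium alloy} = P / A = 282500 / 1575 = 179.4 MPa.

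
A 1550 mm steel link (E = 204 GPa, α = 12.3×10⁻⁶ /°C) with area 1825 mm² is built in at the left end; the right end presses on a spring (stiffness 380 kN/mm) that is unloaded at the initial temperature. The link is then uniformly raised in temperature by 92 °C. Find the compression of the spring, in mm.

Free thermal expansion: δ_free = αΔT L = 12.3×10⁻⁶ × 92 × 1550 = 1.754 mm.
With a force P in the spring, the elastic change of the link is PL/(AE) and that of the spring is P/k; compatibility requires their sum to equal δ_free.
So P = δ_free / [L/(AE) + 1/k] = 1.754 / [ 1550/(1825×204×10³) + 1/(380×10³) ].
P = 1.754 / 6.795×10⁻⁶ = 258100 N.
Spring compression = P/k = 258100/(380×10³) = 0.6793 mm.

δ ≈ 0.679 mm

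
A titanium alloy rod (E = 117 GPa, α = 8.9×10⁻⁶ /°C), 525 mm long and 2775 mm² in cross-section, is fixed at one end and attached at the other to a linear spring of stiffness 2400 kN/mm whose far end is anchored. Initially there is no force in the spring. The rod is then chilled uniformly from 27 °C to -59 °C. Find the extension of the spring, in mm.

If the spring were absent the rod would shorten by αΔT L = 8.9×10⁻⁶ × 86 × 525 = 0.4018 mm.
With a force P in the spring, the elastic change of the rod is PL/(AE) and that of the spring is P/k; compatibility requires their sum to equal δ_free.
So P = δ_free / [L/(AE) + 1/k] = 0.4018 / [ 525/(2775×117×10³) + 1/(2400×10³) ].
P = 0.4018 / 2.034×10⁻⁶ = 197600 N.
Spring extension = P/k = 197600/(2400×10³) = 0.08233 mm.

δ ≈ 0.0823 mm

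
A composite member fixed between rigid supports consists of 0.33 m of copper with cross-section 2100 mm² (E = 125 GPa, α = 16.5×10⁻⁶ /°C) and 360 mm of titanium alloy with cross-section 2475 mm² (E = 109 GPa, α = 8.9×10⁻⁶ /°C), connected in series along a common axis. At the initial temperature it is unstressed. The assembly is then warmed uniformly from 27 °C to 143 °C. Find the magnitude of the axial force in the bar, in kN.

Free thermal expansion of the whole bar: Σ αᵢΔT Lᵢ = 16.5×10⁻⁶×116×330 + 8.9×10⁻⁶×116×360 = 1.003 mm.
Since the ends are fixed, an axial force P builds up, equal in every segment, with P · Σ Lᵢ/(AᵢEᵢ) = δ_free.
Σ Lᵢ/(AᵢEᵢ) = 330/(2100×125×10³) + 360/(2475×109×10³) = 2.592×10⁻⁶ mm/N.
Hence P = δ_free / Σ(L/AE) = 1.003/2.592×10⁻⁶ = 387.1 kN (compressive).

P ≈ 387 kN (compressive)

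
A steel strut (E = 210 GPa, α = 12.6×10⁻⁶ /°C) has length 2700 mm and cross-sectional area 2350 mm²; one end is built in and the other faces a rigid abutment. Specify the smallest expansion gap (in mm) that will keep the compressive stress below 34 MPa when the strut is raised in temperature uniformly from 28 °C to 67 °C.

g ≈ 0.89 mm

Free expansion if unrestrained: δ_free = αΔT L = 12.6×10⁻⁶ × 39 × 2700 = 1.327 mm.
At the allowable stress the elastic shortening the wall may impose is σL/E = 34 × 2700 / (210×10³) = 0.4371 mm.
The gap must absorb the remainder: g_min = 1.327 − 0.4371 = 0.8896 mm.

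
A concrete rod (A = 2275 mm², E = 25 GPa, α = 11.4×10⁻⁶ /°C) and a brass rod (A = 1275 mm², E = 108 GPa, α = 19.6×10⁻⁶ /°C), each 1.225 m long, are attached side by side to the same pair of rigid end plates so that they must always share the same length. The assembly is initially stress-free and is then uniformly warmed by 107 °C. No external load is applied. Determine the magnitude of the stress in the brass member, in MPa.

The brass has the larger α, so on heating it would change length more than the concrete if both were free. The rigid plates force a common final length, so the brass is put into compression and the concrete into tension, with equal and opposite forces P (no external load).
Compatibility of the two members (thermal + elastic change equal): (α₁ − α₂)ΔT = P·[1/(A₁E₁) + 1/(A₂E₂)].
|α₁ − α₂|·ΔT = 8.2×10⁻⁶ × 107 = 0.0008774.
1/(A₁E₁) + 1/(A₂E₂) = 1/(2275×25×10³) + 1/(1275×108×10³) = 2.484×10⁻⁸ N⁻¹.
P = 0.0008774 / 2.484×10⁻⁸ = 35320 N = 35.32 kN.
σ_{brass} = P/A₂ = 35320/1275 = 27.7 MPa, compressive.

σ ≈ 27.7 MPa (compressive)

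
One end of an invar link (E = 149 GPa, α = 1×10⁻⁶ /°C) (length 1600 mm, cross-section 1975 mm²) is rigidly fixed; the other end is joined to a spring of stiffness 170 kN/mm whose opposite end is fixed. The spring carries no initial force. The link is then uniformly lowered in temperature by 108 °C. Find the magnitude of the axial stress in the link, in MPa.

Free thermal contraction: δ_free = αΔT L = 1×10⁻⁶ × 108 × 1600 = 0.1728 mm.
With a force P in the spring, the elastic change of the link is PL/(AE) and that of the spring is P/k; compatibility requires their sum to equal δ_free.
So P = δ_free / [L/(AE) + 1/k] = 0.1728 / [ 1600/(1975×149×10³) + 1/(170×10³) ].
P = 0.1728 / 1.132×10⁻⁵ = 15270 N.
σ = P/A = 15270/1975 = 7.73 MPa.

σ ≈ 7.73 MPa (tensile)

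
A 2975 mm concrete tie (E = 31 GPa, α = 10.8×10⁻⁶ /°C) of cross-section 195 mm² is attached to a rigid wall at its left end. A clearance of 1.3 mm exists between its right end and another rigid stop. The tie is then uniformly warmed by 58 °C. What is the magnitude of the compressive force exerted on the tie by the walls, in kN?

P ≈ 1.15 kN

Free thermal elongation = αΔT L = 10.8×10⁻⁶ × 58 × 2975 = 1.864 mm.
The gap closes (δ_free > 1.3 mm) and the wall then resists a further 1.864 − 1.3 = 0.5635 mm of expansion.
Compatibility: PL/(AE) = 0.5635 mm, so σ = P/A = E × (0.5635/2975) = 5.872 MPa.
Force on the wall = σA = 5.872 × 195 mm² = 1.145 kN.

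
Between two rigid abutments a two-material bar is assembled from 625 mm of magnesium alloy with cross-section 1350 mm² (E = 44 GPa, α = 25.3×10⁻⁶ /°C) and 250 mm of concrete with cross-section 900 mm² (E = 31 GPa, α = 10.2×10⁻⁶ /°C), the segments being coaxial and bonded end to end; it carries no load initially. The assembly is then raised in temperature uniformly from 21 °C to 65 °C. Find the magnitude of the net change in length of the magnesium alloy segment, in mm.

|ΔL| ≈ 0.259 mm

If the supports were absent, the total length change would be Σ αᵢΔT Lᵢ = 25.3×10⁻⁶×44×625 + 10.2×10⁻⁶×44×250 = 0.8079 mm.
Since the ends are fixed, an axial force P builds up, equal in every segment, with P · Σ Lᵢ/(AᵢEᵢ) = δ_free.
The series flexibility is Σ Lᵢ/(AᵢEᵢ) = 625/(1350×44×10³) + 250/(900×31×10³) = 1.948×10⁻⁵ mm/N.
Hence P = δ_free / Σ(L/AE) = 0.8079/1.948×10⁻⁵ = 41.47 kN (compressive).
For the magnesium alloy segment, free thermal change = 25.3×10⁻⁶×44×625 = 0.6957 mm and elastic change from P = 41470×625/(1350×44×10³) = 0.4363 mm; these oppose, so the net change is 0.259 mm (segment lengthens).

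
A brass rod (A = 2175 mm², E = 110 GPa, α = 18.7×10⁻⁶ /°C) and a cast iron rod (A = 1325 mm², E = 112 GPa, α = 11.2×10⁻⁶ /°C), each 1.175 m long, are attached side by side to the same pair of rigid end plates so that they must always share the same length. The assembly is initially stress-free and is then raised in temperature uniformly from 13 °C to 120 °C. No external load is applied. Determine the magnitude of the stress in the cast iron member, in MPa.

Both members must finish at the same length. With the larger α, the brass tends to over-expand; the plates restrain it, putting the brass in compression and the cast iron in tension. With no external load the two internal forces are equal and opposite, magnitude P.
Equating the net (thermal + elastic) strains gives |α₁ − α₂|·ΔT = P·[1/(A₁E₁) + 1/(A₂E₂)].
|α₁ − α₂|·ΔT = 7.5×10⁻⁶ × 107 = 0.0008025.
1/(A₁E₁) + 1/(A₂E₂) = 1/(2175×110×10³) + 1/(1325×112×10³) = 1.092×10⁻⁸ N⁻¹.
P = 0.0008025 / 1.092×10⁻⁸ = 73500 N = 73.5 kN.
σ_{cast iron} = P/A₂ = 73500/1325 = 55.47 MPa, tensile.

σ ≈ 55.5 MPa (tensile)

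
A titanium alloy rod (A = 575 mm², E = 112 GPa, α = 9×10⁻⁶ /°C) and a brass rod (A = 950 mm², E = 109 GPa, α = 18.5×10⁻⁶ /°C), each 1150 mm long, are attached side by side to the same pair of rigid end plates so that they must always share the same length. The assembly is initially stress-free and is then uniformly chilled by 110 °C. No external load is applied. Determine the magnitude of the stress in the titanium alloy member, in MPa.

σ ≈ 72.2 MPa (compressive)

Both members must finish at the same length. With the larger α, the brass tends to over-contract; the plates restrain it, putting the brass in tension and the titanium alloy in compression. With no external load the two internal forces are equal and opposite, magnitude P.
Equating the net (thermal + elastic) strains gives |α₁ − α₂|·ΔT = P·[1/(A₁E₁) + 1/(A₂E₂)].
|α₁ − α₂|·ΔT = 9.5×10⁻⁶ × 110 = 0.001045.
1/(A₁E₁) + 1/(A₂E₂) = 1/(575×112×10³) + 1/(950×109×10³) = 2.519×10⁻⁸ N⁻¹.
P = 0.001045 / 2.519×10⁻⁸ = 41490 N = 41.49 kN.
σ_{titanium alloy} = P/A₁ = 41490/575 = 72.16 MPa, compressive.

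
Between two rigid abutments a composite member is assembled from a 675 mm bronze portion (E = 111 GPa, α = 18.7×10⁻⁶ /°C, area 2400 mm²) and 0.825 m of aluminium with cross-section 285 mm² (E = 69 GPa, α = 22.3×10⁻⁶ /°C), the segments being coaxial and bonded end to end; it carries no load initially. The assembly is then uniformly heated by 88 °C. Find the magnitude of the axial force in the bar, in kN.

P ≈ 61.4 kN (compressive)

Free thermal expansion of the whole bar: Σ αᵢΔT Lᵢ = 18.7×10⁻⁶×88×675 + 22.3×10⁻⁶×88×825 = 2.73 mm.
The walls prevent any net length change, so an axial force P (same in every segment) develops. Compatibility: P · Σ Lᵢ/(AᵢEᵢ) = δ_free.
Σ Lᵢ/(AᵢEᵢ) = 675/(2400×111×10³) + 825/(285×69×10³) = 4.449×10⁻⁵ mm/N.
Hence P = δ_free / Σ(L/AE) = 2.73/4.449×10⁻⁵ = 61.36 kN (compressive).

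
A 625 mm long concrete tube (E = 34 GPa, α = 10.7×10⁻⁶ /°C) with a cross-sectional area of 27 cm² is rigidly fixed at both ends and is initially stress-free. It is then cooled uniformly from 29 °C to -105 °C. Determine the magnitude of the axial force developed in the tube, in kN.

P ≈ 132 kN (tensile)

With zero net strain, σ = E·αΔT = 34 GPa × 10.7×10⁻⁶ × 134 = 48.75 MPa.
Axial force P = σA = 48.75 × 2700 = 131600 N = 131.6 kN, tensile.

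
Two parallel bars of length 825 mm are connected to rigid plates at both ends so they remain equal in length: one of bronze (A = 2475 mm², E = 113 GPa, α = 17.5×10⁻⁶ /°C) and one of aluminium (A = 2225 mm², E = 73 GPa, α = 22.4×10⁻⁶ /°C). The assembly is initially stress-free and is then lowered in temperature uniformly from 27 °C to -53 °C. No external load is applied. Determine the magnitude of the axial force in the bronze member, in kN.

P ≈ 40.3 kN (compressive in the bronze)

Both members must finish at the same length. With the larger α, the aluminium tends to over-contract; the plates restrain it, putting the aluminium in tension and the bronze in compression. With no external load the two internal forces are equal and opposite, magnitude P.
Equating the net (thermal + elastic) strains gives |α₁ − α₂|·ΔT = P·[1/(A₁E₁) + 1/(A₂E₂)].
|α₁ − α₂|·ΔT = 4.9×10⁻⁶ × 80 = 0.000392.
1/(A₁E₁) + 1/(A₂E₂) = 1/(2475×113×10³) + 1/(2225×73×10³) = 9.732×10⁻⁹ N⁻¹.
So P = 0.000392 / 9.732×10⁻⁹ = 40.28 kN.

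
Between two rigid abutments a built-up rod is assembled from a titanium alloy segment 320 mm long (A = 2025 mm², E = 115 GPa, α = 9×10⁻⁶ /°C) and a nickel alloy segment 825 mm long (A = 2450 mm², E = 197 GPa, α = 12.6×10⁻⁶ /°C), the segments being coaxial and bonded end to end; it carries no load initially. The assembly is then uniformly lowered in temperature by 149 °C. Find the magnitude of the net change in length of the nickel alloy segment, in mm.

If the supports were absent, the total length change would be Σ αᵢΔT Lᵢ = 9×10⁻⁶×149×320 + 12.6×10⁻⁶×149×825 = 1.978 mm.
The walls prevent any net length change, so an axial force P (same in every segment) develops. Compatibility: P · Σ Lᵢ/(AᵢEᵢ) = δ_free.
Σ Lᵢ/(AᵢEᵢ) = 320/(2025×115×10³) + 825/(2450×197×10³) = 3.083×10⁻⁶ mm/N.
Hence P = δ_free / Σ(L/AE) = 1.978/3.083×10⁻⁶ = 641.5 kN (tensile).
For the nickel alloy segment, free thermal change = 12.6×10⁻⁶×149×825 = 1.549 mm and elastic change from P = 641500×825/(2450×197×10³) = 1.096 mm; these oppose, so the net change is 0.452 mm (segment shortens).

|ΔL| ≈ 0.452 mm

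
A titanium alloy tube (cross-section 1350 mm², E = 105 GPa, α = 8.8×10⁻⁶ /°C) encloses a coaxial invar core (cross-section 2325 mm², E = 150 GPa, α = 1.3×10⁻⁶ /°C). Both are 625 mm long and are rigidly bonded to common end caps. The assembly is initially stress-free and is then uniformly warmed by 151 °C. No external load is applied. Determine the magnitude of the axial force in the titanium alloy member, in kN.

Equilibrium of a rigid end plate with no external load gives equal and opposite internal forces ±P in the two members. Since α_{titanium alloy} > α_{invar}, heating drives the titanium alloy into compression and the invar into tension.
Setting the final lengths equal and cancelling L: (α₁ − α₂)ΔT = P/(A₁E₁) + P/(A₂E₂).
|α₁ − α₂|·ΔT = 7.5×10⁻⁶ × 151 = 0.001133.
1/(A₁E₁) + 1/(A₂E₂) = 1/(1350×105×10³) + 1/(2325×150×10³) = 9.922×10⁻⁹ N⁻¹.
P = 0.001133 / 9.922×10⁻⁹ = 114100 N = 114.1 kN.

P ≈ 114 kN (compressive in the titanium alloy)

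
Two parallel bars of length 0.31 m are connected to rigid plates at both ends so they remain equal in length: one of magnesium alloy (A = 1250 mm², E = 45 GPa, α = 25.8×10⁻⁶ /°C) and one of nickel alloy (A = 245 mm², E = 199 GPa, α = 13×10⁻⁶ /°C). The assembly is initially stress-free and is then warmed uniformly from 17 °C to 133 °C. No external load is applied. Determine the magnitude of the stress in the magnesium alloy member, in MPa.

Equilibrium of a rigid end plate with no external load gives equal and opposite internal forces ±P in the two members. Since α_{magnesium alloy} > α_{nickel alloy}, heating drives the magnesium alloy into compression and the nickel alloy into tension.
Equating the net (thermal + elastic) strains gives |α₁ − α₂|·ΔT = P·[1/(A₁E₁) + 1/(A₂E₂)].
|α₁ − α₂|·ΔT = 12.8×10⁻⁶ × 116 = 0.001485.
1/(A₁E₁) + 1/(A₂E₂) = 1/(1250×45×10³) + 1/(245×199×10³) = 3.829×10⁻⁸ N⁻¹.
P = 0.001485 / 3.829×10⁻⁸ = 38780 N = 38.78 kN.
σ_{magnesium alloy} = P/A₁ = 38780/1250 = 31.02 MPa, compressive.

σ ≈ 31 MPa (compressive)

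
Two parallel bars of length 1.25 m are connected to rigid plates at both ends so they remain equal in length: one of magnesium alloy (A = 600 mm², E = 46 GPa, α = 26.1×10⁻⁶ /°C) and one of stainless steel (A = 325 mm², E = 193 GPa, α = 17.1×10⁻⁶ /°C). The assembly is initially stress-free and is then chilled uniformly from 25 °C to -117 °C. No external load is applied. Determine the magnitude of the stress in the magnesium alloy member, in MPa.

Equilibrium of a rigid end plate with no external load gives equal and opposite internal forces ±P in the two members. Since α_{magnesium alloy} > α_{stainless steel}, cooling drives the magnesium alloy into tension and the stainless steel into compression.
Equating the net (thermal + elastic) strains gives |α₁ − α₂|·ΔT = P·[1/(A₁E₁) + 1/(A₂E₂)].
|α₁ − α₂|·ΔT = 9×10⁻⁶ × 142 = 0.001278.
1/(A₁E₁) + 1/(A₂E₂) = 1/(600×46×10³) + 1/(325×193×10³) = 5.217×10⁻⁸ N⁻¹.
So P = 0.001278 / 5.217×10⁻⁸ = 24.49 kN.
σ_{magnesium alloy} = P/A₁ = 24490/600 = 40.82 MPa, tensile.

σ ≈ 40.8 MPa (tensile)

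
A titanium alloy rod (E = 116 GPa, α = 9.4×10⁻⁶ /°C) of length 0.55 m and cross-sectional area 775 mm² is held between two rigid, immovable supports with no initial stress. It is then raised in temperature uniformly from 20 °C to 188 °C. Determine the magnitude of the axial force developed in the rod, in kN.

P ≈ 142 kN (compressive)

Full restraint means ε = 0, so the stress is σ = EαΔT = 116×10³ × 9.4×10⁻⁶ × 168 = 183.2 MPa.
Axial force P = σA = 183.2 × 775 = 142000 N = 142 kN, compressive.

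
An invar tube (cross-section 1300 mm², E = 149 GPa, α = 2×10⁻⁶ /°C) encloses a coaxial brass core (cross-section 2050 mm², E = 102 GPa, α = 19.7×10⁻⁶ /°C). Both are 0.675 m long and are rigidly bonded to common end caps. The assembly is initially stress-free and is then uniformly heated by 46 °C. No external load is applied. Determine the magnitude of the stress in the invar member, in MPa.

σ ≈ 63 MPa (tensile)

Equilibrium of a rigid end plate with no external load gives equal and opposite internal forces ±P in the two members. Since α_{brass} > α_{invar}, heating drives the brass into compression and the invar into tension.
Setting the final lengths equal and cancelling L: (α₁ − α₂)ΔT = P/(A₁E₁) + P/(A₂E₂).
|α₁ − α₂|·ΔT = 17.7×10⁻⁶ × 46 = 0.0008142.
1/(A₁E₁) + 1/(A₂E₂) = 1/(1300×149×10³) + 1/(2050×102×10³) = 9.945×10⁻⁹ N⁻¹.
So P = 0.0008142 / 9.945×10⁻⁹ = 81.87 kN.
σ_{invar} = P/A₁ = 81870/1300 = 62.98 MPa, tensile.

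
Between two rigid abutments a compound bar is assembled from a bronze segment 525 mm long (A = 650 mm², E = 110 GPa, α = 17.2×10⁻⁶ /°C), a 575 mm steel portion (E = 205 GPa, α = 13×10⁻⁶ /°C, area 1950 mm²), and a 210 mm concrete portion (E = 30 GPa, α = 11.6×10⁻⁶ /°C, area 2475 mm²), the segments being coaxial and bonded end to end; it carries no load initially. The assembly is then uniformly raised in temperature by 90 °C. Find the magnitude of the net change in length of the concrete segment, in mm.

|ΔL| ≈ 0.196 mm

If the supports were absent, the total length change would be Σ αᵢΔT Lᵢ = 17.2×10⁻⁶×90×525 + 13×10⁻⁶×90×575 + 11.6×10⁻⁶×90×210 = 1.705 mm.
Since the ends are fixed, an axial force P builds up, equal in every segment, with P · Σ Lᵢ/(AᵢEᵢ) = δ_free.
Σ Lᵢ/(AᵢEᵢ) = 525/(650×110×10³) + 575/(1950×205×10³) + 210/(2475×30×10³) = 1.161×10⁻⁵ mm/N.
P = 1.705 / 1.161×10⁻⁵ = 146800 N = 146.8 kN, compressive.
For the concrete segment, free thermal change = 11.6×10⁻⁶×90×210 = 0.2192 mm and elastic change from P = 146800×210/(2475×30×10³) = 0.4153 mm; these oppose, so the net change is 0.196 mm (segment shortens).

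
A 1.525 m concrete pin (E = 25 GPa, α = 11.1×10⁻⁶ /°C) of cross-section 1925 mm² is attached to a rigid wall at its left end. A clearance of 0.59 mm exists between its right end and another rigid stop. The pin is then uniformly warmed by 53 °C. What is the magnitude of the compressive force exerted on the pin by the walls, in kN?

P ≈ 9.69 kN

Free thermal elongation = αΔT L = 11.1×10⁻⁶ × 53 × 1525 = 0.8972 mm.
After closing the 0.59 mm clearance, 0.8972 − 0.59 = 0.3072 mm of expansion remains to be suppressed by the wall.
Compatibility: PL/(AE) = 0.3072 mm, so σ = P/A = E × (0.3072/1525) = 5.035 MPa.
Force on the wall = σA = 5.035 × 1925 mm² = 9.693 kN.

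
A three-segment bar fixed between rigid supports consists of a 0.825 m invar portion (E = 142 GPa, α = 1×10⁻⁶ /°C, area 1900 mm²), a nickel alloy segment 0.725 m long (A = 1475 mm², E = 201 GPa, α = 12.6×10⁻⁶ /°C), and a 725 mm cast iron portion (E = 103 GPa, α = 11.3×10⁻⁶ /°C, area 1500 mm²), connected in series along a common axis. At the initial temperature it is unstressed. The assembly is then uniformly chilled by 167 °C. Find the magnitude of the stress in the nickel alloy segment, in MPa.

If the supports were absent, the total length change would be Σ αᵢΔT Lᵢ = 1×10⁻⁶×167×825 + 12.6×10⁻⁶×167×725 + 11.3×10⁻⁶×167×725 = 3.031 mm.
The rigid supports impose zero overall length change; the single axial force P common to all segments must satisfy P Σ Lᵢ/(AᵢEᵢ) = δ_free.
The series flexibility is Σ Lᵢ/(AᵢEᵢ) = 825/(1900×142×10³) + 725/(1475×201×10³) + 725/(1500×103×10³) = 1.02×10⁻⁵ mm/N.
So P = 3.031 / 1.02×10⁻⁵ = 297.3 kN, tensile.
σ_{nickel alloy} = P / A = 297300 / 1475 = 201.6 MPa.

σ ≈ 202 MPa (tensile)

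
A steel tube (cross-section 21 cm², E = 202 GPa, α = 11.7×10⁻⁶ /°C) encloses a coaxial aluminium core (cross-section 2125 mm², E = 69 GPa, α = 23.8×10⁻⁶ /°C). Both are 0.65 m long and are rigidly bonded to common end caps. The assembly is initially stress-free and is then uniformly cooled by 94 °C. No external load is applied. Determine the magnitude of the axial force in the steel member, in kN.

The aluminium has the larger α, so on cooling it would change length more than the steel if both were free. The rigid plates force a common final length, so the aluminium is put into tension and the steel into compression, with equal and opposite forces P (no external load).
Setting the final lengths equal and cancelling L: (α₁ − α₂)ΔT = P/(A₁E₁) + P/(A₂E₂).
|α₁ − α₂|·ΔT = 12.1×10⁻⁶ × 94 = 0.001137.
1/(A₁E₁) + 1/(A₂E₂) = 1/(2100×202×10³) + 1/(2125×69×10³) = 9.177×10⁻⁹ N⁻¹.
So P = 0.001137 / 9.177×10⁻⁹ = 123.9 kN.

P ≈ 124 kN (compressive in the steel)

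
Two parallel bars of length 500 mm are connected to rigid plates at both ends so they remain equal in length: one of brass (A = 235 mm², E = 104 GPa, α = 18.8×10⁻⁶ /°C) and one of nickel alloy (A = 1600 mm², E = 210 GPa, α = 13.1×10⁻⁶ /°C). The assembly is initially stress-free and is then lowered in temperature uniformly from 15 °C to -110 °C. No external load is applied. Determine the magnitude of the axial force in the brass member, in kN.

Equilibrium of a rigid end plate with no external load gives equal and opposite internal forces ±P in the two members. Since α_{brass} > α_{nickel alloy}, cooling drives the brass into tension and the nickel alloy into compression.
Setting the final lengths equal and cancelling L: (α₁ − α₂)ΔT = P/(A₁E₁) + P/(A₂E₂).
|α₁ − α₂|·ΔT = 5.7×10⁻⁶ × 125 = 0.0007125.
1/(A₁E₁) + 1/(A₂E₂) = 1/(235×104×10³) + 1/(1600×210×10³) = 4.389×10⁻⁸ N⁻¹.
P = 0.0007125 / 4.389×10⁻⁸ = 16230 N = 16.23 kN.

P ≈ 16.2 kN (tensile in the brass)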